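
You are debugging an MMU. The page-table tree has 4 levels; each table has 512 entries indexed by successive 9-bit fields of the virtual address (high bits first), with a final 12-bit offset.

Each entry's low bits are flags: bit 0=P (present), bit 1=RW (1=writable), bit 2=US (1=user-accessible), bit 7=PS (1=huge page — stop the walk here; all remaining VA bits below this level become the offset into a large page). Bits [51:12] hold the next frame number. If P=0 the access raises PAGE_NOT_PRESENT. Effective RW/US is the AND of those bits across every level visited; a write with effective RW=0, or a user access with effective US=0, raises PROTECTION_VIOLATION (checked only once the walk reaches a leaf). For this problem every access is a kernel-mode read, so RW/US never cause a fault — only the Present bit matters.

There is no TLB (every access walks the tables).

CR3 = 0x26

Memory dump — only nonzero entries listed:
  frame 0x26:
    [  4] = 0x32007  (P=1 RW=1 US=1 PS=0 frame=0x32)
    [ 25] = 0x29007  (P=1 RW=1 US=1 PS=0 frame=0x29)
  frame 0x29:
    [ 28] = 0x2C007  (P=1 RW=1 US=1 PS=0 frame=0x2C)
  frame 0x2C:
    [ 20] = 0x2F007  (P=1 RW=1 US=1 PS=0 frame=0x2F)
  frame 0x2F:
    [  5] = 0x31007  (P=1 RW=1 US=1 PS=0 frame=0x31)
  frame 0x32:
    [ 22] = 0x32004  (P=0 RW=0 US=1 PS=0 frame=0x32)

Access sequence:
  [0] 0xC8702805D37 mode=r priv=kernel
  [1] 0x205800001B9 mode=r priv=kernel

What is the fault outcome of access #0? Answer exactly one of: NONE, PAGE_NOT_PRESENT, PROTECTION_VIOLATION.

Trace:
#0 VA=0xC8702805D37 (r,kernel):
  L0: frame=0x26 idx=25 entry=0x29007 [P=1 RW=1 US=1 PS=0]
  L1: frame=0x29 idx=28 entry=0x2C007 [P=1 RW=1 US=1 PS=0]
  L2: frame=0x2C idx=20 entry=0x2F007 [P=1 RW=1 US=1 PS=0]
  L3: frame=0x2F idx=5 entry=0x31007 [P=1 RW=1 US=1 PS=0]
  → PA=0x31D37  (4 entries read)
#1 VA=0x205800001B9 (r,kernel):
  L0: frame=0x26 idx=4 entry=0x32007 [P=1 RW=1 US=1 PS=0]
  L1: frame=0x32 idx=22 entry=0x32004 [P=0 RW=0 US=1 PS=0]
  → PAGE_NOT_PRESENT  (2 entries read)

Access #0 fault: NONE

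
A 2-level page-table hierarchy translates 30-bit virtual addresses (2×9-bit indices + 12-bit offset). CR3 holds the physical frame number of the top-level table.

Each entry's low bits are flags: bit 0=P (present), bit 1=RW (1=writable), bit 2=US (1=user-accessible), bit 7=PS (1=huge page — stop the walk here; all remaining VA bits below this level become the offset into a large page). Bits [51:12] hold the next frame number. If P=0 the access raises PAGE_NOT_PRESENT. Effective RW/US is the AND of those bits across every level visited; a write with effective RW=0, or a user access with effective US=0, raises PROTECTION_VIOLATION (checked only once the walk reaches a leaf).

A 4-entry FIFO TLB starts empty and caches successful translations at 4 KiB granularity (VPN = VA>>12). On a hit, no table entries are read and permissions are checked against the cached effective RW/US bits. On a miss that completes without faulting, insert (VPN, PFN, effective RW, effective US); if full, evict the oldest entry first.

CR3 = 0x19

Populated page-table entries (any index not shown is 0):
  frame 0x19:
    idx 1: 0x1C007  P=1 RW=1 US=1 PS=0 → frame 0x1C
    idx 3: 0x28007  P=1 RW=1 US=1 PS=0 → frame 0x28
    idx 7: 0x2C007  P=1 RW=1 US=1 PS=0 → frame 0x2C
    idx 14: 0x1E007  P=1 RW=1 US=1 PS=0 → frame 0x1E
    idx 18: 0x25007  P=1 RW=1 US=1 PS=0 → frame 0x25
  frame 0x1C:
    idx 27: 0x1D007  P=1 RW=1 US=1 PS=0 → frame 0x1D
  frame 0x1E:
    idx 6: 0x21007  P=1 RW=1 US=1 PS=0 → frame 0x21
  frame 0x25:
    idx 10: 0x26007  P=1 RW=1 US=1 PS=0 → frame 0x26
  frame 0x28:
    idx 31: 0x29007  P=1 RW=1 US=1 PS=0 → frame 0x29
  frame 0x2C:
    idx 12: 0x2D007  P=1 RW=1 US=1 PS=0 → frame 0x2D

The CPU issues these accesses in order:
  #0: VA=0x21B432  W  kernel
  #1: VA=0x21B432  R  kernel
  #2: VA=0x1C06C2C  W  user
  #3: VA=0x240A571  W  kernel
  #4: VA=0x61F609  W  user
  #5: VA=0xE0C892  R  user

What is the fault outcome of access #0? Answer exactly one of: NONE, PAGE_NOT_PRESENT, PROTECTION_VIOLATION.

Walk each access:
#0 VA=0x21B432 (w,kernel):
  lvl0: tbl 0x19, slot 1 ⇒ 0x1C007 (P1/RW1/US1/PS0)
  lvl1: tbl 0x1C, slot 27 ⇒ 0x1D007 (P1/RW1/US1/PS0)
  → PA=0x1D432  (2 entries read)
#1 VA=0x21B432 (r,kernel):
  TLB hit vpn=0x21B → PA=0x1D432
#2 VA=0x1C06C2C (w,user):
  lvl0: tbl 0x19, slot 14 ⇒ 0x1E007 (P1/RW1/US1/PS0)
  lvl1: tbl 0x1E, slot 6 ⇒ 0x21007 (P1/RW1/US1/PS0)
  → PA=0x21C2C  (2 entries read)
#3 VA=0x240A571 (w,kernel):
  lvl0: tbl 0x19, slot 18 ⇒ 0x25007 (P1/RW1/US1/PS0)
  lvl1: tbl 0x25, slot 10 ⇒ 0x26007 (P1/RW1/US1/PS0)
  → PA=0x26571  (2 entries read)
#4 VA=0x61F609 (w,user):
  lvl0: tbl 0x19, slot 3 ⇒ 0x28007 (P1/RW1/US1/PS0)
  lvl1: tbl 0x28, slot 31 ⇒ 0x29007 (P1/RW1/US1/PS0)
  → PA=0x29609  (2 entries read)
#5 VA=0xE0C892 (r,user):
  lvl0: tbl 0x19, slot 7 ⇒ 0x2C007 (P1/RW1/US1/PS0)
  lvl1: tbl 0x2C, slot 12 ⇒ 0x2D007 (P1/RW1/US1/PS0)
  → PA=0x2D892  (2 entries read)

Access #0 fault: NONE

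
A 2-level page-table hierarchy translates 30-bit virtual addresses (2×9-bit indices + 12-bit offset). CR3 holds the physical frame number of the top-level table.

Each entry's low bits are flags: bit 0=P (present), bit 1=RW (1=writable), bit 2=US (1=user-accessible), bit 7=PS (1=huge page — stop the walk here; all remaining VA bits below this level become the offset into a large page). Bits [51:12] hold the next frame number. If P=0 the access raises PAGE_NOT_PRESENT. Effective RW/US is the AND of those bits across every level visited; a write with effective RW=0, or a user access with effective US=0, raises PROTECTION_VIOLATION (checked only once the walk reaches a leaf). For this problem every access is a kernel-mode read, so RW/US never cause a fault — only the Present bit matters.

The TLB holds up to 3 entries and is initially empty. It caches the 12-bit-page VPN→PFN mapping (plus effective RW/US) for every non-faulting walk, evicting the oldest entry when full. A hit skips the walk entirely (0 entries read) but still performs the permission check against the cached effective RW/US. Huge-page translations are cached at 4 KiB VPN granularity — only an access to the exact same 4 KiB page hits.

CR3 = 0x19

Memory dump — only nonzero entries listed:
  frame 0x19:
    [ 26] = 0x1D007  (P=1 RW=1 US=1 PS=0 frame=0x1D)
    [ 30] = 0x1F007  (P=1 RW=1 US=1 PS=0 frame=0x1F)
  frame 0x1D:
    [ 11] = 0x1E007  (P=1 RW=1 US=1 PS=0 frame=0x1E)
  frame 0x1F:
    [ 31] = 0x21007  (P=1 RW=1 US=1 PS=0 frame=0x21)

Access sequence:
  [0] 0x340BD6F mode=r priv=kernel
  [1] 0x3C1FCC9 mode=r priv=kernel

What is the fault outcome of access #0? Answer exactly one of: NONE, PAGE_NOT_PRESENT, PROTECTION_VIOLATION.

Walk each access:
#0 VA=0x340BD6F (r,kernel):
  [0] read 0x19 idx=26: raw=0x1D007 flags P=1 W=1 U=1 S=0
  [1] read 0x1D idx=11: raw=0x1E007 flags P=1 W=1 U=1 S=0
  → PA=0x1ED6F  (2 entries read)
#1 VA=0x3C1FCC9 (r,kernel):
  [0] read 0x19 idx=30: raw=0x1F007 flags P=1 W=1 U=1 S=0
  [1] read 0x1F idx=31: raw=0x21007 flags P=1 W=1 U=1 S=0
  → PA=0x21CC9  (2 entries read)

Access #0 fault: NONE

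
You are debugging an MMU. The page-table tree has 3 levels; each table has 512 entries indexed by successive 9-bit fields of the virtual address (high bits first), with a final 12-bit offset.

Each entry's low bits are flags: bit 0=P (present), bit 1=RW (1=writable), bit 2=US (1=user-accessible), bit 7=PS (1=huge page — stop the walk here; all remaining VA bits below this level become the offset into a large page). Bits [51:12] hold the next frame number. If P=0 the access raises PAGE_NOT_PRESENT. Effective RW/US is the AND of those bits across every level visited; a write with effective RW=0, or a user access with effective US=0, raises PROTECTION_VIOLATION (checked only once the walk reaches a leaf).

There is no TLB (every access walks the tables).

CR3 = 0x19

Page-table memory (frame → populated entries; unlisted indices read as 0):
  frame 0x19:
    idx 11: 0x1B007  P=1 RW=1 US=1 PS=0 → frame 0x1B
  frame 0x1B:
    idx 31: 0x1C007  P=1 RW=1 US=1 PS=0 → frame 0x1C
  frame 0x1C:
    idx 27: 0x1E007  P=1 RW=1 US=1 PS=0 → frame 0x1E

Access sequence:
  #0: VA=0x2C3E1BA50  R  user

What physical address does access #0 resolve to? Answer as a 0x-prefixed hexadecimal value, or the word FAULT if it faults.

Per-access translation:
#0 VA=0x2C3E1BA50 (r,user):
  L0: frame=0x19 idx=11 entry=0x1B007 [P=1 RW=1 US=1 PS=0]
  L1: frame=0x1B idx=31 entry=0x1C007 [P=1 RW=1 US=1 PS=0]
  L2: frame=0x1C idx=27 entry=0x1E007 [P=1 RW=1 US=1 PS=0]
  ⇒ phys 0x1EA50  [3 reads]

Access #0 PA: 0x1EA50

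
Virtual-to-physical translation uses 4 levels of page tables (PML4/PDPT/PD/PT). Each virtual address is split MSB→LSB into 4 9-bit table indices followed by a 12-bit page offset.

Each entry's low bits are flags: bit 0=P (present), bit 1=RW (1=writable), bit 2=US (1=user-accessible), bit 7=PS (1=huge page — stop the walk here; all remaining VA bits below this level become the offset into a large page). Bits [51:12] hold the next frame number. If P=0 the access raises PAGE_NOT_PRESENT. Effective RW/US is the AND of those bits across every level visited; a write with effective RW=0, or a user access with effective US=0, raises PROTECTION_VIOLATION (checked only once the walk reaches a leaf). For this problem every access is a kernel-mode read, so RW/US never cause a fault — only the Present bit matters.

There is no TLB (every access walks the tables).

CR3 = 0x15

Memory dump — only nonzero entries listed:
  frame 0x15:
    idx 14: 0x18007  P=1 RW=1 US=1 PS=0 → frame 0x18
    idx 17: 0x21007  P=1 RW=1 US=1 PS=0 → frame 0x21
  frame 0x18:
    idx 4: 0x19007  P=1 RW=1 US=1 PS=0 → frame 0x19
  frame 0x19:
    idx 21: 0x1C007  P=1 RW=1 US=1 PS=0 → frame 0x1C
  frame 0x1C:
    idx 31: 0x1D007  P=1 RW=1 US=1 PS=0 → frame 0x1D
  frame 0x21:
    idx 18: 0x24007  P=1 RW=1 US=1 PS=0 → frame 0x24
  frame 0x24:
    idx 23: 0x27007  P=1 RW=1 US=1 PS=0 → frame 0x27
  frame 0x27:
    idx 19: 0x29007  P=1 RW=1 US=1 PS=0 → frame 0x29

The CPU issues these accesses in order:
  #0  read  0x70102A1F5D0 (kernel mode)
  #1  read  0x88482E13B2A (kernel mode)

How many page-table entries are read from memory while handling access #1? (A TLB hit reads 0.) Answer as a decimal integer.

Per-access translation:
#0 VA=0x70102A1F5D0 (r,kernel):
  L0 @0x15[14] → 0x18007  P=1,RW=1,US=1,PS=0
  L1 @0x18[4] → 0x19007  P=1,RW=1,US=1,PS=0
  L2 @0x19[21] → 0x1C007  P=1,RW=1,US=1,PS=0
  L3 @0x1C[31] → 0x1D007  P=1,RW=1,US=1,PS=0
  ✓ 0x1D5D0  — 4 lookups
#1 VA=0x88482E13B2A (r,kernel):
  L0 @0x15[17] → 0x21007  P=1,RW=1,US=1,PS=0
  L1 @0x21[18] → 0x24007  P=1,RW=1,US=1,PS=0
  L2 @0x24[23] → 0x27007  P=1,RW=1,US=1,PS=0
  L3 @0x27[19] → 0x29007  P=1,RW=1,US=1,PS=0
  ✓ 0x29B2A  — 4 lookups

Entries read for #1: 4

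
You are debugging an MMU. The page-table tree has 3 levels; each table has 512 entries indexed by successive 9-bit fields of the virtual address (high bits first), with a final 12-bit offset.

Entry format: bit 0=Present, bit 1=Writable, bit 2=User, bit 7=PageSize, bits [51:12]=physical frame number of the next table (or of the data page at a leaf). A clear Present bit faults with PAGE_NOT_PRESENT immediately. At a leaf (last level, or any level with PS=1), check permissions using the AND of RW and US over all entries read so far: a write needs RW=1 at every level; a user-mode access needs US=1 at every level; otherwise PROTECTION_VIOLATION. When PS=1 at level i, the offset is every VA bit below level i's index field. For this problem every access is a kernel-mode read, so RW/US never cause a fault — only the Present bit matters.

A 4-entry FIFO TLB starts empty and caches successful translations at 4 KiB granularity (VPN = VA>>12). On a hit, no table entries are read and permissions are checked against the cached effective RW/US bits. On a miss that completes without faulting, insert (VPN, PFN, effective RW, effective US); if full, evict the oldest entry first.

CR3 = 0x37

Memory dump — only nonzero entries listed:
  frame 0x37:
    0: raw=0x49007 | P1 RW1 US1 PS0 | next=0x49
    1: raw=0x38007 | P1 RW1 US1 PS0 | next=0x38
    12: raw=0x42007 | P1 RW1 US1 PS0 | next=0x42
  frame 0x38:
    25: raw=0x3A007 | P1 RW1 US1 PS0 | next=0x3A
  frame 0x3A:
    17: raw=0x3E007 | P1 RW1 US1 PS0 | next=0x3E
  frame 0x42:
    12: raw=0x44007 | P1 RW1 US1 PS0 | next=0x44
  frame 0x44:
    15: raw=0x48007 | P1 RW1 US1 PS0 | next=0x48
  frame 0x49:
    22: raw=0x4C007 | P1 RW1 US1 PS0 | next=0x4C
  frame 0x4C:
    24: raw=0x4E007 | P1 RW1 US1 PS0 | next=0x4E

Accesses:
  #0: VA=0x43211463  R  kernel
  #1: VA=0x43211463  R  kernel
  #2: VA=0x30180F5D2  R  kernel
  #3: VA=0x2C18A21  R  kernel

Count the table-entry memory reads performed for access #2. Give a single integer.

Walk each access:
#0 VA=0x43211463 (r,kernel):
  [0] read 0x37 idx=1: raw=0x38007 flags P=1 W=1 U=1 S=0
  [1] read 0x38 idx=25: raw=0x3A007 flags P=1 W=1 U=1 S=0
  [2] read 0x3A idx=17: raw=0x3E007 flags P=1 W=1 U=1 S=0
  ⇒ phys 0x3E463  [3 reads]
#1 VA=0x43211463 (r,kernel):
  TLB hit vpn=0x43211 → PA=0x3E463
#2 VA=0x30180F5D2 (r,kernel):
  [0] read 0x37 idx=12: raw=0x42007 flags P=1 W=1 U=1 S=0
  [1] read 0x42 idx=12: raw=0x44007 flags P=1 W=1 U=1 S=0
  [2] read 0x44 idx=15: raw=0x48007 flags P=1 W=1 U=1 S=0
  ⇒ phys 0x485D2  [3 reads]
#3 VA=0x2C18A21 (r,kernel):
  [0] read 0x37 idx=0: raw=0x49007 flags P=1 W=1 U=1 S=0
  [1] read 0x49 idx=22: raw=0x4C007 flags P=1 W=1 U=1 S=0
  [2] read 0x4C idx=24: raw=0x4E007 flags P=1 W=1 U=1 S=0
  ⇒ phys 0x4EA21  [3 reads]

Entries read for #2: 3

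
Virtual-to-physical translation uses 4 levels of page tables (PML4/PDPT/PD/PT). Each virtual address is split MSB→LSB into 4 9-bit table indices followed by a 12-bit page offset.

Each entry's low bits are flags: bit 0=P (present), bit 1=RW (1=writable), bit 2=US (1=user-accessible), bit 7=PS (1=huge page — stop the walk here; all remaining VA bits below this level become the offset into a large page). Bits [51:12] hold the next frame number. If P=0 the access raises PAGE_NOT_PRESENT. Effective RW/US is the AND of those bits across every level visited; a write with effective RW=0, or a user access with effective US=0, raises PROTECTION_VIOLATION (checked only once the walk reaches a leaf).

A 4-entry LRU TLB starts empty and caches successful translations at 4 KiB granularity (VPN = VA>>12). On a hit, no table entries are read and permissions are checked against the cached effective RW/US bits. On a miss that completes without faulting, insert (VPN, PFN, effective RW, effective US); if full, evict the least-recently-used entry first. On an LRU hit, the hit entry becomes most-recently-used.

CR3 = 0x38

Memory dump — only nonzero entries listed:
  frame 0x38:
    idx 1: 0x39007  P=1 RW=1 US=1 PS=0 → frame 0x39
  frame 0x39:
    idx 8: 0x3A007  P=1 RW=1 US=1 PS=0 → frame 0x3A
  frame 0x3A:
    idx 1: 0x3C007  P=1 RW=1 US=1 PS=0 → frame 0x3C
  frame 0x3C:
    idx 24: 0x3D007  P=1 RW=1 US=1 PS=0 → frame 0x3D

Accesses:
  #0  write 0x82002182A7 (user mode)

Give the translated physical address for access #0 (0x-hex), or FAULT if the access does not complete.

Trace:
#0 VA=0x82002182A7 (w,user):
  L0 @0x38[1] → 0x39007  P=1,RW=1,US=1,PS=0
  L1 @0x39[8] → 0x3A007  P=1,RW=1,US=1,PS=0
  L2 @0x3A[1] → 0x3C007  P=1,RW=1,US=1,PS=0
  L3 @0x3C[24] → 0x3D007  P=1,RW=1,US=1,PS=0
  ⇒ phys 0x3D2A7  [4 reads]

Access #0 PA: 0x3D2A7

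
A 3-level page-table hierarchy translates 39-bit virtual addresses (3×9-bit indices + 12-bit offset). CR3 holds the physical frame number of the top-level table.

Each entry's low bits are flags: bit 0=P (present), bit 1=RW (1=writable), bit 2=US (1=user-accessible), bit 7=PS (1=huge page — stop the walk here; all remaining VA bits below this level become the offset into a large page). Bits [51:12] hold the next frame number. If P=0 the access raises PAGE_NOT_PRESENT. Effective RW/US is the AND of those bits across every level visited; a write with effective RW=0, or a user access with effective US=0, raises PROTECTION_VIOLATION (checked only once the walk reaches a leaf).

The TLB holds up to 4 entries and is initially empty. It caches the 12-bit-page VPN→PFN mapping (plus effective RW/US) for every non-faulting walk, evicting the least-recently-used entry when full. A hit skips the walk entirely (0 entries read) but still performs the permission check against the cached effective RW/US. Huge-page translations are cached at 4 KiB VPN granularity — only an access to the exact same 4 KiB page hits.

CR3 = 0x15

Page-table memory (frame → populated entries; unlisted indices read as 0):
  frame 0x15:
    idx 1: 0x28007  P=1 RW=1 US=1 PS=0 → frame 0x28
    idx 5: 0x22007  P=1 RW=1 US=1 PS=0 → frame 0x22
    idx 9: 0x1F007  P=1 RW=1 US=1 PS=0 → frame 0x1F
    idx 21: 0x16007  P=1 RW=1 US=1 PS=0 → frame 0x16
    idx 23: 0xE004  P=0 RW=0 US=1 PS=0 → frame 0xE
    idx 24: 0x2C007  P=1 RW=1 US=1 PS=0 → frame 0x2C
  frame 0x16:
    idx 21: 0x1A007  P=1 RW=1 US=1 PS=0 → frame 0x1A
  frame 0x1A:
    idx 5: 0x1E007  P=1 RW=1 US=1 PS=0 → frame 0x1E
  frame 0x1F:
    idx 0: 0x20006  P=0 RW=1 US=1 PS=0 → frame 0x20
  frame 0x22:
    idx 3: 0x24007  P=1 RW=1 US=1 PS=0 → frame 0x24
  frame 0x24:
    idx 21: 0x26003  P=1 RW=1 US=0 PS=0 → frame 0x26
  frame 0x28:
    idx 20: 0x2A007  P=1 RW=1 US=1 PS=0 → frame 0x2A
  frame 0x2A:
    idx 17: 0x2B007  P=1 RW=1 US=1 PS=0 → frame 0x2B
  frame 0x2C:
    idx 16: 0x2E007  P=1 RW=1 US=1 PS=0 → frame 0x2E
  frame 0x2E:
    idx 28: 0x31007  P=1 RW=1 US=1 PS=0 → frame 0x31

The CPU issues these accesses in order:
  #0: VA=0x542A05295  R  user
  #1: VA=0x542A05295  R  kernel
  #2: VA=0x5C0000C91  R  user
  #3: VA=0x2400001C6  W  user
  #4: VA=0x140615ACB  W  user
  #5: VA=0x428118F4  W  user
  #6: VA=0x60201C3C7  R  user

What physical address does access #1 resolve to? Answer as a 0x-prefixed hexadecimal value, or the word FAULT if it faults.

Walk each access:
#0 VA=0x542A05295 (r,user):
  L0: frame=0x15 idx=21 entry=0x16007 [P=1 RW=1 US=1 PS=0]
  L1: frame=0x16 idx=21 entry=0x1A007 [P=1 RW=1 US=1 PS=0]
  L2: frame=0x1A idx=5 entry=0x1E007 [P=1 RW=1 US=1 PS=0]
  ✓ 0x1E295  — 3 lookups
#1 VA=0x542A05295 (r,kernel):
  TLB hit vpn=0x542A05 → PA=0x1E295
#2 VA=0x5C0000C91 (r,user):
  L0: frame=0x15 idx=23 entry=0xE004 [P=0 RW=0 US=1 PS=0]
  ✗ PAGE_NOT_PRESENT  [1 reads]
#3 VA=0x2400001C6 (w,user):
  L0: frame=0x15 idx=9 entry=0x1F007 [P=1 RW=1 US=1 PS=0]
  L1: frame=0x1F idx=0 entry=0x20006 [P=0 RW=1 US=1 PS=0]
  ✗ PAGE_NOT_PRESENT  [2 reads]
#4 VA=0x140615ACB (w,user):
  L0: frame=0x15 idx=5 entry=0x22007 [P=1 RW=1 US=1 PS=0]
  L1: frame=0x22 idx=3 entry=0x24007 [P=1 RW=1 US=1 PS=0]
  L2: frame=0x24 idx=21 entry=0x26003 [P=1 RW=1 US=0 PS=0]
  ✗ PROTECTION_VIOLATION  [3 reads]
#5 VA=0x428118F4 (w,user):
  L0: frame=0x15 idx=1 entry=0x28007 [P=1 RW=1 US=1 PS=0]
  L1: frame=0x28 idx=20 entry=0x2A007 [P=1 RW=1 US=1 PS=0]
  L2: frame=0x2A idx=17 entry=0x2B007 [P=1 RW=1 US=1 PS=0]
  ✓ 0x2B8F4  — 3 lookups
#6 VA=0x60201C3C7 (r,user):
  L0: frame=0x15 idx=24 entry=0x2C007 [P=1 RW=1 US=1 PS=0]
  L1: frame=0x2C idx=16 entry=0x2E007 [P=1 RW=1 US=1 PS=0]
  L2: frame=0x2E idx=28 entry=0x31007 [P=1 RW=1 US=1 PS=0]
  ✓ 0x313C7  — 3 lookups

Access #1 PA: 0x1E295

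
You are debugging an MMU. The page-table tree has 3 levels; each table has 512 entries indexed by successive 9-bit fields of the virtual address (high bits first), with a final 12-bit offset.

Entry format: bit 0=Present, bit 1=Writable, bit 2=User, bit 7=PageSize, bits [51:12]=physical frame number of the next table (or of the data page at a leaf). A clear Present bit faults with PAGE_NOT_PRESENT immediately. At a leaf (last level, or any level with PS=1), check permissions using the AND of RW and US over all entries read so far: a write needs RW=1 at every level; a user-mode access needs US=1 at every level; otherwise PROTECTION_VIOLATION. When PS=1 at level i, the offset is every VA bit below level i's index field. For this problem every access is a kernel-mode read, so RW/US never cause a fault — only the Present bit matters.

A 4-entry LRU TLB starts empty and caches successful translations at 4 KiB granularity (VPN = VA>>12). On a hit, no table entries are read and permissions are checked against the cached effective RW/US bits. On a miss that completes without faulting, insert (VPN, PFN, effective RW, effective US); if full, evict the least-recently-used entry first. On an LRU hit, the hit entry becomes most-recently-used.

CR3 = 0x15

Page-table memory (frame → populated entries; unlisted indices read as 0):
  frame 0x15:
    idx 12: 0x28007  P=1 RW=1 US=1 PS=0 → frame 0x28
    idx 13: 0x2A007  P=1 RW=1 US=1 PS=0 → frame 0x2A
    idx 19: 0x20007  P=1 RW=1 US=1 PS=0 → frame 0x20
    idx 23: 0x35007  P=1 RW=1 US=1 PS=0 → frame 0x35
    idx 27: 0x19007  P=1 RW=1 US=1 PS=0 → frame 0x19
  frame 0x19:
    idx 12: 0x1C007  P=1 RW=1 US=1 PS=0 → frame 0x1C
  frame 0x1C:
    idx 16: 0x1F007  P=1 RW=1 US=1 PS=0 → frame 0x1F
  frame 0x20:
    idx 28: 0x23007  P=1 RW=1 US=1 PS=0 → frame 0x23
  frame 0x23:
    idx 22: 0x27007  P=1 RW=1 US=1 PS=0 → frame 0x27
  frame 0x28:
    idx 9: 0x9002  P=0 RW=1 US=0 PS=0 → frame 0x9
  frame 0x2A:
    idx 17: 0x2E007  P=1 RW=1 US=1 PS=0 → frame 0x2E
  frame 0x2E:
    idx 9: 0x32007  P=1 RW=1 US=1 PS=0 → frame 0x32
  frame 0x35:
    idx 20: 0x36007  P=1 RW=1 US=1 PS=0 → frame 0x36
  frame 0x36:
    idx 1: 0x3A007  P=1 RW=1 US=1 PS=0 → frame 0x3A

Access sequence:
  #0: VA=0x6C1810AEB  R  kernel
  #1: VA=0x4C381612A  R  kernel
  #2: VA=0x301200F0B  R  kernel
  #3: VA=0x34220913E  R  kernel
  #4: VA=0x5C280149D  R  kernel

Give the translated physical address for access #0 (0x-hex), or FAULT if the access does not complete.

Walk each access:
#0 VA=0x6C1810AEB (r,kernel):
  L0: frame=0x15 idx=27 entry=0x19007 [P=1 RW=1 US=1 PS=0]
  L1: frame=0x19 idx=12 entry=0x1C007 [P=1 RW=1 US=1 PS=0]
  L2: frame=0x1C idx=16 entry=0x1F007 [P=1 RW=1 US=1 PS=0]
  ⇒ phys 0x1FAEB  [3 reads]
#1 VA=0x4C381612A (r,kernel):
  L0: frame=0x15 idx=19 entry=0x20007 [P=1 RW=1 US=1 PS=0]
  L1: frame=0x20 idx=28 entry=0x23007 [P=1 RW=1 US=1 PS=0]
  L2: frame=0x23 idx=22 entry=0x27007 [P=1 RW=1 US=1 PS=0]
  ⇒ phys 0x2712A  [3 reads]
#2 VA=0x301200F0B (r,kernel):
  L0: frame=0x15 idx=12 entry=0x28007 [P=1 RW=1 US=1 PS=0]
  L1: frame=0x28 idx=9 entry=0x9002 [P=0 RW=1 US=0 PS=0]
  ✗ PAGE_NOT_PRESENT  [2 reads]
#3 VA=0x34220913E (r,kernel):
  L0: frame=0x15 idx=13 entry=0x2A007 [P=1 RW=1 US=1 PS=0]
  L1: frame=0x2A idx=17 entry=0x2E007 [P=1 RW=1 US=1 PS=0]
  L2: frame=0x2E idx=9 entry=0x32007 [P=1 RW=1 US=1 PS=0]
  ⇒ phys 0x3213E  [3 reads]
#4 VA=0x5C280149D (r,kernel):
  L0: frame=0x15 idx=23 entry=0x35007 [P=1 RW=1 US=1 PS=0]
  L1: frame=0x35 idx=20 entry=0x36007 [P=1 RW=1 US=1 PS=0]
  L2: frame=0x36 idx=1 entry=0x3A007 [P=1 RW=1 US=1 PS=0]
  ⇒ phys 0x3A49D  [3 reads]

Access #0 PA: 0x1FAEB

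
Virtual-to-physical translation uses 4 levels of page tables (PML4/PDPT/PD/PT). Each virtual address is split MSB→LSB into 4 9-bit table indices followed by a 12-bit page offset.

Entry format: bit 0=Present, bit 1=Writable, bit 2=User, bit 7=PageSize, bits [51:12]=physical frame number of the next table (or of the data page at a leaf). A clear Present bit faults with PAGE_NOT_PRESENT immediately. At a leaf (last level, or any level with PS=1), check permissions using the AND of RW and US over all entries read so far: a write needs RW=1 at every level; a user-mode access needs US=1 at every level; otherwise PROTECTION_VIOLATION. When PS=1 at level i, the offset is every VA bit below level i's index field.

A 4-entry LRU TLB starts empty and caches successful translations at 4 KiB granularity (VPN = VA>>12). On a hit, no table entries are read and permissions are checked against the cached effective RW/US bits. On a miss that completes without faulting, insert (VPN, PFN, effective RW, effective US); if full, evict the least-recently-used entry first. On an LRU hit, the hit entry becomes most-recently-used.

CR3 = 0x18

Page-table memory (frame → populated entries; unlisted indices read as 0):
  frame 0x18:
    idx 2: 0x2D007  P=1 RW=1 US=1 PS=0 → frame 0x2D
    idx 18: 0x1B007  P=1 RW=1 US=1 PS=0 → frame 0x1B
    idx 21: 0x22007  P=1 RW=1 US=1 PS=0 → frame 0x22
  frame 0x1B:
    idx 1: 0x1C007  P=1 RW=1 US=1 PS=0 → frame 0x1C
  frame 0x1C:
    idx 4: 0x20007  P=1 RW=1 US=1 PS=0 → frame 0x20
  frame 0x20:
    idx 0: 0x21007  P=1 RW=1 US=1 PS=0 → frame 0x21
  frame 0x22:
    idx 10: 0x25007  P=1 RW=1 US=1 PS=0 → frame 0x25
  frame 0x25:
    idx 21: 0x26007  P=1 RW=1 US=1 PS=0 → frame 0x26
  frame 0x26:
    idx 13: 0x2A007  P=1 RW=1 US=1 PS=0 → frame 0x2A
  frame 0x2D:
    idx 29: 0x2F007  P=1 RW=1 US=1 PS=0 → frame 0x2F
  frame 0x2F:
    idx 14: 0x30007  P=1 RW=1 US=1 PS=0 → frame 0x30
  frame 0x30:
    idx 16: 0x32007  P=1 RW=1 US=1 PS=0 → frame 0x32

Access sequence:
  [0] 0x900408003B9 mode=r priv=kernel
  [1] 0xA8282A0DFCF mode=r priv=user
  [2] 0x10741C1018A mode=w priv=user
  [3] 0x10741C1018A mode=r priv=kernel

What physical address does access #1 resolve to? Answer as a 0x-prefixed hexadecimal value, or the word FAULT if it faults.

Trace:
#0 VA=0x900408003B9 (r,kernel):
  [0] read 0x18 idx=18: raw=0x1B007 flags P=1 W=1 U=1 S=0
  [1] read 0x1B idx=1: raw=0x1C007 flags P=1 W=1 U=1 S=0
  [2] read 0x1C idx=4: raw=0x20007 flags P=1 W=1 U=1 S=0
  [3] read 0x20 idx=0: raw=0x21007 flags P=1 W=1 U=1 S=0
  → PA=0x213B9  (4 entries read)
#1 VA=0xA8282A0DFCF (r,user):
  [0] read 0x18 idx=21: raw=0x22007 flags P=1 W=1 U=1 S=0
  [1] read 0x22 idx=10: raw=0x25007 flags P=1 W=1 U=1 S=0
  [2] read 0x25 idx=21: raw=0x26007 flags P=1 W=1 U=1 S=0
  [3] read 0x26 idx=13: raw=0x2A007 flags P=1 W=1 U=1 S=0
  → PA=0x2AFCF  (4 entries read)
#2 VA=0x10741C1018A (w,user):
  [0] read 0x18 idx=2: raw=0x2D007 flags P=1 W=1 U=1 S=0
  [1] read 0x2D idx=29: raw=0x2F007 flags P=1 W=1 U=1 S=0
  [2] read 0x2F idx=14: raw=0x30007 flags P=1 W=1 U=1 S=0
  [3] read 0x30 idx=16: raw=0x32007 flags P=1 W=1 U=1 S=0
  → PA=0x3218A  (4 entries read)
#3 VA=0x10741C1018A (r,kernel):
  TLB hit vpn=0x10741C10 → PA=0x3218A

Access #1 PA: 0x2AFCF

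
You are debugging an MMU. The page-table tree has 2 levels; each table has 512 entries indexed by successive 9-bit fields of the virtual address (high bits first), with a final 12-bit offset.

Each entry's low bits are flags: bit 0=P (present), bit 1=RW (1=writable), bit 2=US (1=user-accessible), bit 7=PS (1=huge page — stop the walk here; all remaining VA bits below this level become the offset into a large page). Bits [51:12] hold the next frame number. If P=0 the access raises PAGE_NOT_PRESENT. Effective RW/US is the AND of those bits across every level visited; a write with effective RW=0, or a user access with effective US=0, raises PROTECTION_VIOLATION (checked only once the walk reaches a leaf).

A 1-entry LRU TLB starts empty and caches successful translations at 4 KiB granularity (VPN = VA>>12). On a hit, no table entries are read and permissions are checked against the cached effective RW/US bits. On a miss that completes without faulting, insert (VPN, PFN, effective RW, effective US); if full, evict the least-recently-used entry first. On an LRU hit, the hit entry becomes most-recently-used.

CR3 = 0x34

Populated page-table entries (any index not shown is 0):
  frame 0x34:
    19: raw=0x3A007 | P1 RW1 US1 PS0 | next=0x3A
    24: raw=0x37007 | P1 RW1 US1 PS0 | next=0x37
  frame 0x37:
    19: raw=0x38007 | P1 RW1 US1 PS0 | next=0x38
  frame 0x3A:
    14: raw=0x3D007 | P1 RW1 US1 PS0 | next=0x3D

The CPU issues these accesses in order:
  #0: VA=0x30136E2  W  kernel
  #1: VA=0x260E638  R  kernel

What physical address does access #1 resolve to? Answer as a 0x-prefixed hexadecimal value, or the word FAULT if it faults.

Per-access translation:
#0 VA=0x30136E2 (w,kernel):
  L0 @0x34[24] → 0x37007  P=1,RW=1,US=1,PS=0
  L1 @0x37[19] → 0x38007  P=1,RW=1,US=1,PS=0
  ⇒ phys 0x386E2  [2 reads]
#1 VA=0x260E638 (r,kernel):
  L0 @0x34[19] → 0x3A007  P=1,RW=1,US=1,PS=0
  L1 @0x3A[14] → 0x3D007  P=1,RW=1,US=1,PS=0
  ⇒ phys 0x3D638  [2 reads]

Access #1 PA: 0x3D638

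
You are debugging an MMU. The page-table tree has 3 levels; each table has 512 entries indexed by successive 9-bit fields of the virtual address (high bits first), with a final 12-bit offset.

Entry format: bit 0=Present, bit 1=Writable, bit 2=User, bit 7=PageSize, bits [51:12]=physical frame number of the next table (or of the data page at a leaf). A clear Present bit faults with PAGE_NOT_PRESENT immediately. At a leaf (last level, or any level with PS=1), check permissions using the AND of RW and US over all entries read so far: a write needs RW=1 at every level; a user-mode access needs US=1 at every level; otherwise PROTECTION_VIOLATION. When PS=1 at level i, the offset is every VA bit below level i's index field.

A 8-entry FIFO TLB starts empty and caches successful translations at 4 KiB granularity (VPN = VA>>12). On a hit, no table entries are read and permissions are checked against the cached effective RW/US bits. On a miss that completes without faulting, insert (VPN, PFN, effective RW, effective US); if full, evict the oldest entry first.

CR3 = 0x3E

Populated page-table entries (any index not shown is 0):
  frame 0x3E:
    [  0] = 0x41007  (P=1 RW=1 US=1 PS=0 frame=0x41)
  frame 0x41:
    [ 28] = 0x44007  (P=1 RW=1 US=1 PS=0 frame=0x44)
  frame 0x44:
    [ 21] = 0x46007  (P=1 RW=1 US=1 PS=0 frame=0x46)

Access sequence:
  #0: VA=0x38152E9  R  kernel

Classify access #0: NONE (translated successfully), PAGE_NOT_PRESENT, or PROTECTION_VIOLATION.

Per-access translation:
#0 VA=0x38152E9 (r,kernel):
  lvl0: tbl 0x3E, slot 0 ⇒ 0x41007 (P1/RW1/US1/PS0)
  lvl1: tbl 0x41, slot 28 ⇒ 0x44007 (P1/RW1/US1/PS0)
  lvl2: tbl 0x44, slot 21 ⇒ 0x46007 (P1/RW1/US1/PS0)
  ⇒ phys 0x462E9  [3 reads]

Access #0 fault: NONE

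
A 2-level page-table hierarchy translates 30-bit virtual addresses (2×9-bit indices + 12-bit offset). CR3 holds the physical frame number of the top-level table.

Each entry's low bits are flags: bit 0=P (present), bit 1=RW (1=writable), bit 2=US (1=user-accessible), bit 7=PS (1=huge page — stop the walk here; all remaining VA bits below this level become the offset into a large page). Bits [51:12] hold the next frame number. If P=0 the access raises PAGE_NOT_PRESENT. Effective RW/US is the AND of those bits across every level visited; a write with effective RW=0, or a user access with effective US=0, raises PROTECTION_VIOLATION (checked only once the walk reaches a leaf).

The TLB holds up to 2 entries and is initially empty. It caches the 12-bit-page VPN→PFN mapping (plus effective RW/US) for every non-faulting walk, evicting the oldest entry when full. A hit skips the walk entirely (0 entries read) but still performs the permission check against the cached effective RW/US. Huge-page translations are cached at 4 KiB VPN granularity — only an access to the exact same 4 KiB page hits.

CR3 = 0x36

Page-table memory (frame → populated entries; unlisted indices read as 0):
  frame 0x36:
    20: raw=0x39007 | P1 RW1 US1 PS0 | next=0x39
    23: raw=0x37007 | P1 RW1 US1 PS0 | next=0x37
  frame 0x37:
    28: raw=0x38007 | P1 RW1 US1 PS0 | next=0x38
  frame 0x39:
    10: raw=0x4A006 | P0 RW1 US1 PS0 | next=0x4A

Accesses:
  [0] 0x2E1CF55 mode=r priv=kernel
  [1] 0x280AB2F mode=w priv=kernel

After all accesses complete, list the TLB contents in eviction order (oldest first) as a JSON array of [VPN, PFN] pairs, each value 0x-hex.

Trace:
#0 VA=0x2E1CF55 (r,kernel):
  L0: frame=0x36 idx=23 entry=0x37007 [P=1 RW=1 US=1 PS=0]
  L1: frame=0x37 idx=28 entry=0x38007 [P=1 RW=1 US=1 PS=0]
  → PA=0x38F55  (2 entries read)
#1 VA=0x280AB2F (w,kernel):
  L0: frame=0x36 idx=20 entry=0x39007 [P=1 RW=1 US=1 PS=0]
  L1: frame=0x39 idx=10 entry=0x4A006 [P=0 RW=1 US=1 PS=0]
  ✗ PAGE_NOT_PRESENT  [2 reads]

TLB: [["0x2E1C", "0x38"]]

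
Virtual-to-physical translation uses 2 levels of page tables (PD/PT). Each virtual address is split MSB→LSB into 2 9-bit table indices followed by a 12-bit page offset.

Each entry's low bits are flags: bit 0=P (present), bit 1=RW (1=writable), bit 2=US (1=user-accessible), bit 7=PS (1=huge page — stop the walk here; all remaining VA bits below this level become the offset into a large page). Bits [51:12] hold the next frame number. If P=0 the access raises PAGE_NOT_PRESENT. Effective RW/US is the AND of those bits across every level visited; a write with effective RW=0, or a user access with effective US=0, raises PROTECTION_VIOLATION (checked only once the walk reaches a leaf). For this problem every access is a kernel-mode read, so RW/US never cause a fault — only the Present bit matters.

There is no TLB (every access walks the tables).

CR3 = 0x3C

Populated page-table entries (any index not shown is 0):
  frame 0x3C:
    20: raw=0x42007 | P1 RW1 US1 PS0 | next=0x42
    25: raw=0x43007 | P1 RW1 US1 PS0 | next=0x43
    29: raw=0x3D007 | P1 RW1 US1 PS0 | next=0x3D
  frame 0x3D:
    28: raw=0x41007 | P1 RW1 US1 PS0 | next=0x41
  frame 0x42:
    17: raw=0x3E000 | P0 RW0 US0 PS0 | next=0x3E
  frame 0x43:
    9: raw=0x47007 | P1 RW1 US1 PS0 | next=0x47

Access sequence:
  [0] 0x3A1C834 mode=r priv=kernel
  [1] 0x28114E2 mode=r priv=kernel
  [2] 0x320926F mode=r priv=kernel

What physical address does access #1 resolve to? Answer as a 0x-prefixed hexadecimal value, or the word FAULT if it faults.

Walk each access:
#0 VA=0x3A1C834 (r,kernel):
  lvl0: tbl 0x3C, slot 29 ⇒ 0x3D007 (P1/RW1/US1/PS0)
  lvl1: tbl 0x3D, slot 28 ⇒ 0x41007 (P1/RW1/US1/PS0)
  ✓ 0x41834  — 2 lookups
#1 VA=0x28114E2 (r,kernel):
  lvl0: tbl 0x3C, slot 20 ⇒ 0x42007 (P1/RW1/US1/PS0)
  lvl1: tbl 0x42, slot 17 ⇒ 0x3E000 (P0/RW0/US0/PS0)
  ⇒ fault: PAGE_NOT_PRESENT  — 2 lookups
#2 VA=0x320926F (r,kernel):
  lvl0: tbl 0x3C, slot 25 ⇒ 0x43007 (P1/RW1/US1/PS0)
  lvl1: tbl 0x43, slot 9 ⇒ 0x47007 (P1/RW1/US1/PS0)
  ✓ 0x4726F  — 2 lookups

Access #1 PA: FAULT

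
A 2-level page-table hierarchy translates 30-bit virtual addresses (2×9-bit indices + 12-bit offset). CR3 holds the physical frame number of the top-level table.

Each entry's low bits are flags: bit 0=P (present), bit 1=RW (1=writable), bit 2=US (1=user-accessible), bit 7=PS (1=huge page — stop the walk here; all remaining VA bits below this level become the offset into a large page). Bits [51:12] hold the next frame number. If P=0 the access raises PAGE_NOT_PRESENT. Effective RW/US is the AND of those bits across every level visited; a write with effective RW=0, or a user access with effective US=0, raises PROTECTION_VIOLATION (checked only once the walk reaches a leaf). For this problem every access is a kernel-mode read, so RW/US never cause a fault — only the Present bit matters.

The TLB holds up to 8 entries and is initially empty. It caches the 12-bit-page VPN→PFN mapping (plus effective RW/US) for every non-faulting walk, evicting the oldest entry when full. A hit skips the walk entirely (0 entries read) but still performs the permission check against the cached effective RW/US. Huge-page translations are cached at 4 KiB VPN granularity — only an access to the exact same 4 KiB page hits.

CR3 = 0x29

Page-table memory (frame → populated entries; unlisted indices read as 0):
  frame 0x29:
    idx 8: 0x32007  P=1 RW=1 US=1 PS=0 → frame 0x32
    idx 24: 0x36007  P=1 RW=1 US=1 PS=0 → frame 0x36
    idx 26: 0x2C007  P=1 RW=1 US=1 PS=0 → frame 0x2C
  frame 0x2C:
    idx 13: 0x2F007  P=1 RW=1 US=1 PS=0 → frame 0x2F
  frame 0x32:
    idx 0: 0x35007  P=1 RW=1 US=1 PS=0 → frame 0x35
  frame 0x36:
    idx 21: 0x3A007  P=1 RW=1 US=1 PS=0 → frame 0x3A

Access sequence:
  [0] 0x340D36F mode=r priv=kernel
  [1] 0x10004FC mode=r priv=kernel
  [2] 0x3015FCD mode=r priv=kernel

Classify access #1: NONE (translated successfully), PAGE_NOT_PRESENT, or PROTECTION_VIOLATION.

Per-access translation:
#0 VA=0x340D36F (r,kernel):
  L0 @0x29[26] → 0x2C007  P=1,RW=1,US=1,PS=0
  L1 @0x2C[13] → 0x2F007  P=1,RW=1,US=1,PS=0
  ✓ 0x2F36F  — 2 lookups
#1 VA=0x10004FC (r,kernel):
  L0 @0x29[8] → 0x32007  P=1,RW=1,US=1,PS=0
  L1 @0x32[0] → 0x35007  P=1,RW=1,US=1,PS=0
  ✓ 0x354FC  — 2 lookups
#2 VA=0x3015FCD (r,kernel):
  L0 @0x29[24] → 0x36007  P=1,RW=1,US=1,PS=0
  L1 @0x36[21] → 0x3A007  P=1,RW=1,US=1,PS=0
  ✓ 0x3AFCD  — 2 lookups

Access #1 fault: NONE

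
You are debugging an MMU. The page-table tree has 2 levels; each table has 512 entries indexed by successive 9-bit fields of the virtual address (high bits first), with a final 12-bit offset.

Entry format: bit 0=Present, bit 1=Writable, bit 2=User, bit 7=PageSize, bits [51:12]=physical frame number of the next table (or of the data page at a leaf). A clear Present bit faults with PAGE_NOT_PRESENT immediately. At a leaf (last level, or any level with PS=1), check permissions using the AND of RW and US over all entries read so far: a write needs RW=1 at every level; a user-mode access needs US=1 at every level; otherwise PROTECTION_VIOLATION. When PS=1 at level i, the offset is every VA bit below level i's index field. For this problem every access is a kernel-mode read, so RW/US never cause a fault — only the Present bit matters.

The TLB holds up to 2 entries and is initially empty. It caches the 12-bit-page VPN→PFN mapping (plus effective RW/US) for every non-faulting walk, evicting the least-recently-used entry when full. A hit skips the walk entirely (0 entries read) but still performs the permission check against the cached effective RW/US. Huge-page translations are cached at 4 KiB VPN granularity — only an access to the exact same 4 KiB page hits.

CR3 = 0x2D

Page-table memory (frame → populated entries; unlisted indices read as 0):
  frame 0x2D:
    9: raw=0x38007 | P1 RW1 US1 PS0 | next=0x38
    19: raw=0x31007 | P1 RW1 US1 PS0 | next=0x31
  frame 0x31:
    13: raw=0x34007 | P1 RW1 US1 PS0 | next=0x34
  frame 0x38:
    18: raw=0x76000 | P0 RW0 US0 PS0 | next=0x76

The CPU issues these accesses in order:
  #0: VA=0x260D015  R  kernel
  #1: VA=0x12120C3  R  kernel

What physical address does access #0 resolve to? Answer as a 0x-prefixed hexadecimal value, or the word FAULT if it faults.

Per-access translation:
#0 VA=0x260D015 (r,kernel):
  L0: frame=0x2D idx=19 entry=0x31007 [P=1 RW=1 US=1 PS=0]
  L1: frame=0x31 idx=13 entry=0x34007 [P=1 RW=1 US=1 PS=0]
  → PA=0x34015  (2 entries read)
#1 VA=0x12120C3 (r,kernel):
  L0: frame=0x2D idx=9 entry=0x38007 [P=1 RW=1 US=1 PS=0]
  L1: frame=0x38 idx=18 entry=0x76000 [P=0 RW=0 US=0 PS=0]
  ✗ PAGE_NOT_PRESENT  [2 reads]

Access #0 PA: 0x34015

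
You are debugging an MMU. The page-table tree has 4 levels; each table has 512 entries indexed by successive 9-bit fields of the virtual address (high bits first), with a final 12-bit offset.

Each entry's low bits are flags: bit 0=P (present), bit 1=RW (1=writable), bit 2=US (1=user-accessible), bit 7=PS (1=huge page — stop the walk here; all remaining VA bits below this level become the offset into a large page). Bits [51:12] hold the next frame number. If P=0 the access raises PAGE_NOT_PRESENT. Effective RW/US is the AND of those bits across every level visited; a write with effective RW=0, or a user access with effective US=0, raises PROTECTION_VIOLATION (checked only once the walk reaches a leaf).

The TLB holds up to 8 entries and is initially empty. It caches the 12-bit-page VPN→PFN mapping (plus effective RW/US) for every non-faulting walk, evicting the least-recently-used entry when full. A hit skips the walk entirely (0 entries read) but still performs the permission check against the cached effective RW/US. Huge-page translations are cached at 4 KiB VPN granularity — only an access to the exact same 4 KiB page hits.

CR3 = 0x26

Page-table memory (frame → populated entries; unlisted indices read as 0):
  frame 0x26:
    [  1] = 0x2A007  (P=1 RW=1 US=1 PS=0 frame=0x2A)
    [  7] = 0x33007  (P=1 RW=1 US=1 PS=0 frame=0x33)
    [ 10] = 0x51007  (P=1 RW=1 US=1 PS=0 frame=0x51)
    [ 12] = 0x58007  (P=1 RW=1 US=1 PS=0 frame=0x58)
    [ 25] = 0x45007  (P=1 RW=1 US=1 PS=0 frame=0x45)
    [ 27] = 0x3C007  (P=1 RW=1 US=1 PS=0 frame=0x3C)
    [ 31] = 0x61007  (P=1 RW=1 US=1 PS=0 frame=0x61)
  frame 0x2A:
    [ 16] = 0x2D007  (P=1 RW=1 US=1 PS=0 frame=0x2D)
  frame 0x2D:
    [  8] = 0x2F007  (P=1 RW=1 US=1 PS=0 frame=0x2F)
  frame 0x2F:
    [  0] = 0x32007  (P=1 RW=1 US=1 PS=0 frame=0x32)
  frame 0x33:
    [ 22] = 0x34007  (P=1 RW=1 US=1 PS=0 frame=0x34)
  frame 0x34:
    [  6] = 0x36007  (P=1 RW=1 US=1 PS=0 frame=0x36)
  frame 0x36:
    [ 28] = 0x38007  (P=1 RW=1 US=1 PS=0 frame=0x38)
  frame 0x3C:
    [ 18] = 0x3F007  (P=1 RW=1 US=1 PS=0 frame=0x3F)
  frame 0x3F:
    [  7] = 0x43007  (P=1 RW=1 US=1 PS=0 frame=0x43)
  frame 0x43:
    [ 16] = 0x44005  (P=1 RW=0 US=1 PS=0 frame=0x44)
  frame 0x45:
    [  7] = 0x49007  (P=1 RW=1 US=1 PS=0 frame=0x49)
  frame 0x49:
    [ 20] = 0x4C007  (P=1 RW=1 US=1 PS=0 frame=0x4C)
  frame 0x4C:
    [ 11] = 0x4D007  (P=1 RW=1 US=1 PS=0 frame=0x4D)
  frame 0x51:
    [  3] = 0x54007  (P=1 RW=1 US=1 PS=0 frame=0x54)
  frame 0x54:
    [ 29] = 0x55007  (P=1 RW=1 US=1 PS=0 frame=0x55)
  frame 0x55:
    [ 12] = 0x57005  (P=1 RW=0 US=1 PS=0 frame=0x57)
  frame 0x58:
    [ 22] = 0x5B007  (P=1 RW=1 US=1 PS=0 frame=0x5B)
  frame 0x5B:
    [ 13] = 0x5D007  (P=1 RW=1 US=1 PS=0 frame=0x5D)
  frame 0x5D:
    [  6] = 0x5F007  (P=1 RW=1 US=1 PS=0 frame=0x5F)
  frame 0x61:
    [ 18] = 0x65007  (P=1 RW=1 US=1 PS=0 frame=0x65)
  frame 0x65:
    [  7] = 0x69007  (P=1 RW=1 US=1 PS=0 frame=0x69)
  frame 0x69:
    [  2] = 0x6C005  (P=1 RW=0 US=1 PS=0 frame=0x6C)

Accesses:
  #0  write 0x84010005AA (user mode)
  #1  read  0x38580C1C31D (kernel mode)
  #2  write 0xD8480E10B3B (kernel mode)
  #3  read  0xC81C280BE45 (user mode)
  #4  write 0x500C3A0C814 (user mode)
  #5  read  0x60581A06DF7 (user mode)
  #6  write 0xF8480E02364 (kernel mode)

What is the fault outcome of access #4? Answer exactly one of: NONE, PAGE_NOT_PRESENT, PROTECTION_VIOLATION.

Per-access translation:
#0 VA=0x84010005AA (w,user):
  lvl0: tbl 0x26, slot 1 ⇒ 0x2A007 (P1/RW1/US1/PS0)
  lvl1: tbl 0x2A, slot 16 ⇒ 0x2D007 (P1/RW1/US1/PS0)
  lvl2: tbl 0x2D, slot 8 ⇒ 0x2F007 (P1/RW1/US1/PS0)
  lvl3: tbl 0x2F, slot 0 ⇒ 0x32007 (P1/RW1/US1/PS0)
  → PA=0x325AA  (4 entries read)
#1 VA=0x38580C1C31D (r,kernel):
  lvl0: tbl 0x26, slot 7 ⇒ 0x33007 (P1/RW1/US1/PS0)
  lvl1: tbl 0x33, slot 22 ⇒ 0x34007 (P1/RW1/US1/PS0)
  lvl2: tbl 0x34, slot 6 ⇒ 0x36007 (P1/RW1/US1/PS0)
  lvl3: tbl 0x36, slot 28 ⇒ 0x38007 (P1/RW1/US1/PS0)
  → PA=0x3831D  (4 entries read)
#2 VA=0xD8480E10B3B (w,kernel):
  lvl0: tbl 0x26, slot 27 ⇒ 0x3C007 (P1/RW1/US1/PS0)
  lvl1: tbl 0x3C, slot 18 ⇒ 0x3F007 (P1/RW1/US1/PS0)
  lvl2: tbl 0x3F, slot 7 ⇒ 0x43007 (P1/RW1/US1/PS0)
  lvl3: tbl 0x43, slot 16 ⇒ 0x44005 (P1/RW0/US1/PS0)
  ✗ PROTECTION_VIOLATION  [4 reads]
#3 VA=0xC81C280BE45 (r,user):
  lvl0: tbl 0x26, slot 25 ⇒ 0x45007 (P1/RW1/US1/PS0)
  lvl1: tbl 0x45, slot 7 ⇒ 0x49007 (P1/RW1/US1/PS0)
  lvl2: tbl 0x49, slot 20 ⇒ 0x4C007 (P1/RW1/US1/PS0)
  lvl3: tbl 0x4C, slot 11 ⇒ 0x4D007 (P1/RW1/US1/PS0)
  → PA=0x4DE45  (4 entries read)
#4 VA=0x500C3A0C814 (w,user):
  lvl0: tbl 0x26, slot 10 ⇒ 0x51007 (P1/RW1/US1/PS0)
  lvl1: tbl 0x51, slot 3 ⇒ 0x54007 (P1/RW1/US1/PS0)
  lvl2: tbl 0x54, slot 29 ⇒ 0x55007 (P1/RW1/US1/PS0)
  lvl3: tbl 0x55, slot 12 ⇒ 0x57005 (P1/RW0/US1/PS0)
  ✗ PROTECTION_VIOLATION  [4 reads]
#5 VA=0x60581A06DF7 (r,user):
  lvl0: tbl 0x26, slot 12 ⇒ 0x58007 (P1/RW1/US1/PS0)
  lvl1: tbl 0x58, slot 22 ⇒ 0x5B007 (P1/RW1/US1/PS0)
  lvl2: tbl 0x5B, slot 13 ⇒ 0x5D007 (P1/RW1/US1/PS0)
  lvl3: tbl 0x5D, slot 6 ⇒ 0x5F007 (P1/RW1/US1/PS0)
  → PA=0x5FDF7  (4 entries read)
#6 VA=0xF8480E02364 (w,kernel):
  lvl0: tbl 0x26, slot 31 ⇒ 0x61007 (P1/RW1/US1/PS0)
  lvl1: tbl 0x61, slot 18 ⇒ 0x65007 (P1/RW1/US1/PS0)
  lvl2: tbl 0x65, slot 7 ⇒ 0x69007 (P1/RW1/US1/PS0)
  lvl3: tbl 0x69, slot 2 ⇒ 0x6C005 (P1/RW0/US1/PS0)
  ✗ PROTECTION_VIOLATION  [4 reads]

Access #4 fault: PROTECTION_VIOLATION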